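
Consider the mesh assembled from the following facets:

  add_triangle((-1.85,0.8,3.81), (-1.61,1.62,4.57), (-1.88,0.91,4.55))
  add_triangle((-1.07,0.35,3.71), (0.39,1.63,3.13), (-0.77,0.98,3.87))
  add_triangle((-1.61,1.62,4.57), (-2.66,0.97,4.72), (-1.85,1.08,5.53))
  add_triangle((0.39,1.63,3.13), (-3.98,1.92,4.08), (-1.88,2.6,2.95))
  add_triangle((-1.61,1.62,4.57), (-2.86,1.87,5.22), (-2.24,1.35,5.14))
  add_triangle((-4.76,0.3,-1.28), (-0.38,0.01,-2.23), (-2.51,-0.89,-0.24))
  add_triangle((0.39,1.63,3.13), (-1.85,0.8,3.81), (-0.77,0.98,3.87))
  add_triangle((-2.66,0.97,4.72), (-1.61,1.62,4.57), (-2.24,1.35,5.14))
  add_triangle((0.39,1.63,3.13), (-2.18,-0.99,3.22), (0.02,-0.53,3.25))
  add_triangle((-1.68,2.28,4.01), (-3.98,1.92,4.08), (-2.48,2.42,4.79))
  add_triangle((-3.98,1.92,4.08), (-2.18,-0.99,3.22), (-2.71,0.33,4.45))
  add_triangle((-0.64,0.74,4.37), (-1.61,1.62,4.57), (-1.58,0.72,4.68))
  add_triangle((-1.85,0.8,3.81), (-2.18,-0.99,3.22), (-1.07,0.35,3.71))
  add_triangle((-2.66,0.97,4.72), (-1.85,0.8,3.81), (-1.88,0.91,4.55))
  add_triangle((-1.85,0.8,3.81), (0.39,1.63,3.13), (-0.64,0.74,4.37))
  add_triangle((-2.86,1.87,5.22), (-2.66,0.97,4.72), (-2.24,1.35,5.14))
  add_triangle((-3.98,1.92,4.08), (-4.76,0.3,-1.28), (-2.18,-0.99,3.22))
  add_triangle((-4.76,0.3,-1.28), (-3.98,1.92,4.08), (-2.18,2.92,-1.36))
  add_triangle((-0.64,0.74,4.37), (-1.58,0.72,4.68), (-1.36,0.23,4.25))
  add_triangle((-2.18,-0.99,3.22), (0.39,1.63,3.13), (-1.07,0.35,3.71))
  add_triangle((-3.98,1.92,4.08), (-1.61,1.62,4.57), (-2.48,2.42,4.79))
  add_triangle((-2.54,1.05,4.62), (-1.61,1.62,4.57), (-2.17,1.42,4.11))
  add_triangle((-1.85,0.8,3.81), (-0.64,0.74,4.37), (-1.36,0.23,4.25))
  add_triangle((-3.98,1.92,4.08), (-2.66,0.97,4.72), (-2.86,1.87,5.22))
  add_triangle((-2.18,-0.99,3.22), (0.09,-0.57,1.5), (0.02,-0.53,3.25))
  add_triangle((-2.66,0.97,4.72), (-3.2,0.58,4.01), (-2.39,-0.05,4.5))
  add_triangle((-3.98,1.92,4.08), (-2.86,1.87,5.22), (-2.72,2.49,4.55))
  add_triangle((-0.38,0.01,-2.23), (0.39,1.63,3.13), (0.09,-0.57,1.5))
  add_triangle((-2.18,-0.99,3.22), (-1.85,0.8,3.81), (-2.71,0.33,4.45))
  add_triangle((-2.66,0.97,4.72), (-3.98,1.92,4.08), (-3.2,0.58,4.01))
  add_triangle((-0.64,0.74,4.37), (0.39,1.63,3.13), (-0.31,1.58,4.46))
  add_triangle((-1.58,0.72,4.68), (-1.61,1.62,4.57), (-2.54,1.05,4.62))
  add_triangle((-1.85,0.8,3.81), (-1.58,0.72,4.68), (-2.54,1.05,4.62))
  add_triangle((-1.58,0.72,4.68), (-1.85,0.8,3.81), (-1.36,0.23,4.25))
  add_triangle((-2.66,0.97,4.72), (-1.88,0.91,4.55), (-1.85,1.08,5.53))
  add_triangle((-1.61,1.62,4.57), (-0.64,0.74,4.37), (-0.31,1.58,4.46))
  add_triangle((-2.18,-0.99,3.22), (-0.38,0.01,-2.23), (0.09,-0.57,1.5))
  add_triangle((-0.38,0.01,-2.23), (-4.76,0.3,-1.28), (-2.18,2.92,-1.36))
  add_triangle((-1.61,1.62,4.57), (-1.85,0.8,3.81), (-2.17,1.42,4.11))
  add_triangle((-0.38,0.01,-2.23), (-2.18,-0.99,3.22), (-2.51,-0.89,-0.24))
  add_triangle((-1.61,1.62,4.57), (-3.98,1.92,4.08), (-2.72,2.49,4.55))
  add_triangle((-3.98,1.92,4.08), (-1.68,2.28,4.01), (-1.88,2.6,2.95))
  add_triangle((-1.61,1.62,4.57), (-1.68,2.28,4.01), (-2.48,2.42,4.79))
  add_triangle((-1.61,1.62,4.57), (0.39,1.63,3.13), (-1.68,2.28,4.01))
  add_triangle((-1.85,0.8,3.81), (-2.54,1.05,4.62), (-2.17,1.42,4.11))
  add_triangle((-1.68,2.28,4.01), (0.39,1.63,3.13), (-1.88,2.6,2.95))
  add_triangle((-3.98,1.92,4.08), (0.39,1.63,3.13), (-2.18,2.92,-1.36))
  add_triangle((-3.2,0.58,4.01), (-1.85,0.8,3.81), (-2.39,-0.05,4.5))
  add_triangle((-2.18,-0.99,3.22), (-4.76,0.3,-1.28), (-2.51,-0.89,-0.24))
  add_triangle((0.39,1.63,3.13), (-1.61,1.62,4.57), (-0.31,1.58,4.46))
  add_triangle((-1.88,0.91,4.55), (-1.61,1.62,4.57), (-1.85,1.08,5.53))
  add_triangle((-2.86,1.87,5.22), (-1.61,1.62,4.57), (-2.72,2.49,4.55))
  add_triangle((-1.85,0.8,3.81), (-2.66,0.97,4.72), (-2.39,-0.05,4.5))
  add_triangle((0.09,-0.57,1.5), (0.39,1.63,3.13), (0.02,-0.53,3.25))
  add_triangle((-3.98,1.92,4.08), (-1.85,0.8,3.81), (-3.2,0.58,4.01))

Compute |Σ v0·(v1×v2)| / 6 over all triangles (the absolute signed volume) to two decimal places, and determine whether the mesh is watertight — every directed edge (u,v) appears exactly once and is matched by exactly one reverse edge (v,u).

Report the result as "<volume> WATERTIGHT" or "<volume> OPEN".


Per-triangle v0·(v1×v2)/6:
  t1: -0.1557
  t2: +0.2058
  t3: +0.7212
  t4: -2.7307
  t5: +0.3735
  t6: +1.7742
  t7: +0.4821
  t8: -0.1287
  t9: +2.4571
  t10: +0.3341
  t11: +1.6255
  t12: +0.6010
  t13: +0.9418
  t14: -0.0150
  t15: -1.1308
  t16: +0.3930
  t17: +9.6466
  t18: +12.3940
  t19: +0.2801
  t20: +0.0014
  t21: +1.1123
  t22: +0.2976
  t23: -0.5440
  t24: +1.1236
  t25: +0.4081
  t26: +0.7490
  t27: +1.2148
  t28: -0.1312
  t29: +0.3445
  t30: +1.1226
  t31: +0.2347
  t32: +0.6833
  t33: -0.0143
  t34: +0.1739
  t35: -0.0054
  t36: +0.7766
  t37: +0.5112
  t38: +4.7058
  t39: -0.2885
  t40: -0.0084
  t41: -1.2956
  t42: +1.5723
  t43: +0.3712
  t44: +1.0820
  t45: -0.0961
  t46: +0.9847
  t47: +8.7100
  t48: -0.7574
  t49: +2.7761
  t50: +0.5011
  t51: -0.2383
  t52: +0.6654
  t53: +0.2298
  t54: +0.1590
  t55: -1.1785
Σ = +54.0226 → |volume| = 54.02

Directed edges: 165 total; 9 unmatched, e.g. (-0.77,0.98,3.87)→(-1.07,0.35,3.71) → open.

54.02 OPEN


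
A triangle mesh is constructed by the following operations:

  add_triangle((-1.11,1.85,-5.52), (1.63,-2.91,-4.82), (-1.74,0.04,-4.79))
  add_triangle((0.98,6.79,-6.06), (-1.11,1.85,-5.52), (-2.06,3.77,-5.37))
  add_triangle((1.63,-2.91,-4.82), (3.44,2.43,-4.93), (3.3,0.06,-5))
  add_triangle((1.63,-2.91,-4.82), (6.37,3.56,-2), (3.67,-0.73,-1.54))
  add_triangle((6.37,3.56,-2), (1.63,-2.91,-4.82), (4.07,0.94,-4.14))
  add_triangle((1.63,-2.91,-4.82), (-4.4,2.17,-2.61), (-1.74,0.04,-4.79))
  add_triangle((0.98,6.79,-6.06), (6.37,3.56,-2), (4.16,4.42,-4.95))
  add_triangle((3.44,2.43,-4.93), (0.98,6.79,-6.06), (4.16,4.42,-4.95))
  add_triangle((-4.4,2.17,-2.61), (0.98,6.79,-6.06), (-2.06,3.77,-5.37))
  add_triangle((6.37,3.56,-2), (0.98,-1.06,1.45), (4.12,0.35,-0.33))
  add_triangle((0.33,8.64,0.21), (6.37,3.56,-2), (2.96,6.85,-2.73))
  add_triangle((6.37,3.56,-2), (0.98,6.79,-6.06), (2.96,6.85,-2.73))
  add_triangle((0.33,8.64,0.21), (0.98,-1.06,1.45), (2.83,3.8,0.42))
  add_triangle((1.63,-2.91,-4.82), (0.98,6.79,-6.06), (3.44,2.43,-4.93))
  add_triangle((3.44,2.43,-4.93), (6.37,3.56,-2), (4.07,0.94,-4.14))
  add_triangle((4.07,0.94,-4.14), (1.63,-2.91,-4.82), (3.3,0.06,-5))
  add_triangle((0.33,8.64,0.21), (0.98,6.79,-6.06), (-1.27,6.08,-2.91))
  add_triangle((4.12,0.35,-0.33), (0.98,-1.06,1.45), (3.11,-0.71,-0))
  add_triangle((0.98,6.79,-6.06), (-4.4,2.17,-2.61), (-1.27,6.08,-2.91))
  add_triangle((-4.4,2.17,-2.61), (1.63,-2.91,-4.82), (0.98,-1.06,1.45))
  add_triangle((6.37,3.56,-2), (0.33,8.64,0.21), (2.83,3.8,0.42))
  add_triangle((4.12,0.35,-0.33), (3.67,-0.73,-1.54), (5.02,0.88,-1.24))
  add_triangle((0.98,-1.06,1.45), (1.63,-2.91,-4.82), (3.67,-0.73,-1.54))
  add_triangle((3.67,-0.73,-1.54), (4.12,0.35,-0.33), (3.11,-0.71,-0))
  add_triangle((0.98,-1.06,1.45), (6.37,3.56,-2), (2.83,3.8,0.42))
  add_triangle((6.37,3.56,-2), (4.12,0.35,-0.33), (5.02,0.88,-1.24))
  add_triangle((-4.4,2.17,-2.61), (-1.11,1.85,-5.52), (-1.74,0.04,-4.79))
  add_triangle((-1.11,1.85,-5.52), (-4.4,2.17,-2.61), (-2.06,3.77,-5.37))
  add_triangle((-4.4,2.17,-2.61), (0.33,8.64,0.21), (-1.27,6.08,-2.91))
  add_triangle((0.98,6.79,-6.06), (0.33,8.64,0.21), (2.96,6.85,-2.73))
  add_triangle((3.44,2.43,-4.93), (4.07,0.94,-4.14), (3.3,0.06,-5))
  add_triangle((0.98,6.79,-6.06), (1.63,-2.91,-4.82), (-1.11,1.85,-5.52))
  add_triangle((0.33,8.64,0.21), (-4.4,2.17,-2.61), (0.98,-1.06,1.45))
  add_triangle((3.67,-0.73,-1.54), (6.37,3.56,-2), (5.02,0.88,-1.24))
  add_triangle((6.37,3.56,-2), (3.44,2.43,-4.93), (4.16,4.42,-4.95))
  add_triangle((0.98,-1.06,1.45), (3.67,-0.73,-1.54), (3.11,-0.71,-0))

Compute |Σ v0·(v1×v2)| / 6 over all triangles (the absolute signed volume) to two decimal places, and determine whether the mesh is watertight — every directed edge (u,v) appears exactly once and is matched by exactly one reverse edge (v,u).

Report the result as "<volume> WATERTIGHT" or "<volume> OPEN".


Per-triangle v0·(v1×v2)/6:
  t1: +6.9773
  t2: +8.2767
  t3: +2.6042
  t4: +11.1474
  t5: +5.5062
  t6: +2.3320
  t7: +11.3540
  t8: +7.4916
  t9: +8.7117
  t10: +1.9990
  t11: +17.8943
  t12: +19.7973
  t13: +5.2241
  t14: +19.5247
  t15: +6.9970
  t16: +2.1573
  t17: +16.6392
  t18: +0.8269
  t19: +15.0578
  t20: +3.7889
  t21: +11.0081
  t22: +0.9875
  t23: +5.1323
  t24: +1.0117
  t25: +6.3732
  t26: +1.2730
  t27: +6.5064
  t28: +5.8563
  t29: +13.9790
  t30: +21.1825
  t31: +2.5045
  t32: +20.5338
  t33: +5.6137
  t34: +1.7851
  t35: +6.6002
  t36: +0.5865
Σ = +285.2413 → |volume| = 285.24

Directed edges: 108 total, each appears once with its reverse present → watertight.

285.24 WATERTIGHT


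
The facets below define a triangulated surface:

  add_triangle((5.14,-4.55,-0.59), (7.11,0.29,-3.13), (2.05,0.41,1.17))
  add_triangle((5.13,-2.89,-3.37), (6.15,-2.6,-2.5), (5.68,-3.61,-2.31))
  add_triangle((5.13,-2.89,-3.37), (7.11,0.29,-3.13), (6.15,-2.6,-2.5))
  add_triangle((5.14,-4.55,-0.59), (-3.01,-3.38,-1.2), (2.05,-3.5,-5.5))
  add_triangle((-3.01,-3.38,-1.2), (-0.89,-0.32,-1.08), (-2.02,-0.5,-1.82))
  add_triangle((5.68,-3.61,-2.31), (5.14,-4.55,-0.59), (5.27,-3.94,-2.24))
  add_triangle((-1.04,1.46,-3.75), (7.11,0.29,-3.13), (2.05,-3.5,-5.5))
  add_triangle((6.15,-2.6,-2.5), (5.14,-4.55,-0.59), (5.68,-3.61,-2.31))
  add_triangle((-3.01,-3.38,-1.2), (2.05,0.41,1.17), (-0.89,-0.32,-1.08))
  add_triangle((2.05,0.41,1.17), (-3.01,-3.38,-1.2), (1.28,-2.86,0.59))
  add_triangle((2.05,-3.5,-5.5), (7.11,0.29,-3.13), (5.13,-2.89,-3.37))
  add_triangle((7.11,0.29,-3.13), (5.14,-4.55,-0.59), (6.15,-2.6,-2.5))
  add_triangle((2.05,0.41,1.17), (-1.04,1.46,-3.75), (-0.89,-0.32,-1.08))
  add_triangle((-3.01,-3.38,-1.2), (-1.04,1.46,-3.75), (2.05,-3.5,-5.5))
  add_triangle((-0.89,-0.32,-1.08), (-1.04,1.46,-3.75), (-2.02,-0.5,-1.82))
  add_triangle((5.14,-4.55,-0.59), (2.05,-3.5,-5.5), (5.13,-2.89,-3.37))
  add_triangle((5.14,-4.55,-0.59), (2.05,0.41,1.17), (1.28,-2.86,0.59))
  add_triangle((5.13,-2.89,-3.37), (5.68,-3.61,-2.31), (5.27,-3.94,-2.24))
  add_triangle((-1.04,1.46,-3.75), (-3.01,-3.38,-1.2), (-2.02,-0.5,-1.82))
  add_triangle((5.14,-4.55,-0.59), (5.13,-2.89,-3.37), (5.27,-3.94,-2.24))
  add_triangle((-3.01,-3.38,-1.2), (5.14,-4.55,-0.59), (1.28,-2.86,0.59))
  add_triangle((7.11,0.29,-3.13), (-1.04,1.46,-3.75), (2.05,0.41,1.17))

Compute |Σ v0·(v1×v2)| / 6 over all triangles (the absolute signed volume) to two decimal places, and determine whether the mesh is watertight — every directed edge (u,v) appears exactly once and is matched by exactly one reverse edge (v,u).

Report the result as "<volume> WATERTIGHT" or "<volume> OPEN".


134.26 WATERTIGHT

Per-triangle v0·(v1×v2)/6:
  t1: +12.3360
  t2: +1.5908
  t3: +4.5171
  t4: +25.0298
  t5: -0.2975
  t6: +0.9564
  t7: +26.0542
  t8: +1.8602
  t9: -0.5681
  t10: +0.6848
  t11: +12.1642
  t12: +4.4813
  t13: -0.4792
  t14: +18.0362
  t15: -0.2552
  t16: +11.4621
  t17: +3.4835
  t18: +0.7516
  t19: +1.6212
  t20: -0.5853
  t21: +6.1023
  t22: +5.3172
Σ = +134.2637 → |volume| = 134.26

Directed edges: 66 total, each appears once with its reverse present → watertight.


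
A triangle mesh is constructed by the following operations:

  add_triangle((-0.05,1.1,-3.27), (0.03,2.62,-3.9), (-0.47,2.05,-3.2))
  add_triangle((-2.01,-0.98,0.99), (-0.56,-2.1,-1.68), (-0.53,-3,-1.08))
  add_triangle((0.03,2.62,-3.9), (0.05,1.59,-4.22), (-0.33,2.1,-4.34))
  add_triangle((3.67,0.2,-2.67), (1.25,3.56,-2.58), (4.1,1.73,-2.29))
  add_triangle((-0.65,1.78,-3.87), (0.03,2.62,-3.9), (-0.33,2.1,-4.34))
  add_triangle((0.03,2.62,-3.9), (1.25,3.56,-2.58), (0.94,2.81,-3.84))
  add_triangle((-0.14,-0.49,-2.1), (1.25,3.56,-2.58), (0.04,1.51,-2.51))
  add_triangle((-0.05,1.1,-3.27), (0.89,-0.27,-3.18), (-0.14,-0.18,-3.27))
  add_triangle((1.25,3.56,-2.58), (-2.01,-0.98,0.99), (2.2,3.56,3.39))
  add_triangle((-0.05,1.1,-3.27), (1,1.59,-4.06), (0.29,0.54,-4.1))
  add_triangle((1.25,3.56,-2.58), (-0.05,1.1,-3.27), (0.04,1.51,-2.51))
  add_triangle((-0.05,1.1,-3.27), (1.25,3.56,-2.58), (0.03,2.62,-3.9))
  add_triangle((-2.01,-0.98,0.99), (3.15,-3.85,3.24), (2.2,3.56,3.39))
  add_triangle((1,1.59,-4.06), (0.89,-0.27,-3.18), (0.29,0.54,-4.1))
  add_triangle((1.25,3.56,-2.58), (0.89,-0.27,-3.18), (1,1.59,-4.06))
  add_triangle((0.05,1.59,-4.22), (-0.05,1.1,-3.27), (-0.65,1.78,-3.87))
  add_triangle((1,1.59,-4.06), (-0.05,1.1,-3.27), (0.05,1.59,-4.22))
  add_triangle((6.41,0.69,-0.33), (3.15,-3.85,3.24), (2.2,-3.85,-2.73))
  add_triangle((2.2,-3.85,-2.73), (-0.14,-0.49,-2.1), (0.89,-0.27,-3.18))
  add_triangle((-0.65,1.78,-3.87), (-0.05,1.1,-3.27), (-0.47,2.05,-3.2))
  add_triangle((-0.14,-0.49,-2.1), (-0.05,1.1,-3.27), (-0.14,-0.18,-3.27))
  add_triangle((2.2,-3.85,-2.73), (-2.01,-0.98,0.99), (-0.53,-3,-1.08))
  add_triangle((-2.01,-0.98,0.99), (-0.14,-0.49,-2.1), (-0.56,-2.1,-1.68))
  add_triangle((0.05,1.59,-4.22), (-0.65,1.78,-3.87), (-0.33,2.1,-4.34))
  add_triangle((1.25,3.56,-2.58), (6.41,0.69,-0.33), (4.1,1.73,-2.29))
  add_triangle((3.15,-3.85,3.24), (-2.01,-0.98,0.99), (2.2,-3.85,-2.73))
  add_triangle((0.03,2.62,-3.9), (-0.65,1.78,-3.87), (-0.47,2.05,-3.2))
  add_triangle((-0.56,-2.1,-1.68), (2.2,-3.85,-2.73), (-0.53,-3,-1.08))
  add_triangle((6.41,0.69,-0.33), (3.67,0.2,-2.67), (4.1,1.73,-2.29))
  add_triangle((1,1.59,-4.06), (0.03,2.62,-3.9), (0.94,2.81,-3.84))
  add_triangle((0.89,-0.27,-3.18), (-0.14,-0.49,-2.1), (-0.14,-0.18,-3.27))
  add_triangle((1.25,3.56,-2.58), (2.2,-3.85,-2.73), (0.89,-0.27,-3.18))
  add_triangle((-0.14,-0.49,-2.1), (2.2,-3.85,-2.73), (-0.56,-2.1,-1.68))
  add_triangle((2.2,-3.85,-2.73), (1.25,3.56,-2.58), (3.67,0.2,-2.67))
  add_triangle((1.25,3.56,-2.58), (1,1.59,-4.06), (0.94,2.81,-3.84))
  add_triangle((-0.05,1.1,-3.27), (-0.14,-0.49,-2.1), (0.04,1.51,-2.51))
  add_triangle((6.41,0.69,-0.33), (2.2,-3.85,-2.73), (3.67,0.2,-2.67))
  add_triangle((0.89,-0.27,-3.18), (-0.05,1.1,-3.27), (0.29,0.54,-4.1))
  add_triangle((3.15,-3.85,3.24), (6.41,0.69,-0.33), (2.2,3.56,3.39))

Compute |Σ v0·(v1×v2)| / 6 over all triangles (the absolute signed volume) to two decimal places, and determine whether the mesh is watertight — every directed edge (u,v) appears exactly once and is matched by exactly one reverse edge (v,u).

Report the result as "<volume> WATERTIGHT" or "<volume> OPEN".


127.18 OPEN

Per-triangle v0·(v1×v2)/6:
  t1: -0.3477
  t2: +0.9755
  t3: +0.3034
  t4: +3.0193
  t5: +0.1667
  t6: +0.8969
  t7: -0.7410
  t8: +0.7205
  t9: +6.0586
  t10: +0.5289
  t11: +0.3528
  t12: -0.7877
  t13: +12.0641
  t14: +0.8151
  t15: +0.8143
  t16: +0.0847
  t17: +0.0847
  t18: +26.5649
  t19: +1.6328
  t20: -0.2038
  t21: +0.0166
  t22: +0.6994
  t23: +1.0511
  t24: +0.1411
  t25: +4.1445
  t26: +10.8721
  t27: +0.2195
  t28: +1.4576
  t29: +3.8489
  t30: +0.8182
  t31: +0.2120
  t32: +3.8884
  t33: +1.9278
  t34: +6.4690
  t35: +0.5532
  t36: -0.0120
  t37: +10.2872
  t38: -0.1718
  t39: +27.7569
Σ = +127.1828 → |volume| = 127.18

Directed edges: 117 total; 9 unmatched, e.g. (0.03,2.62,-3.9)→(0.05,1.59,-4.22) → open.


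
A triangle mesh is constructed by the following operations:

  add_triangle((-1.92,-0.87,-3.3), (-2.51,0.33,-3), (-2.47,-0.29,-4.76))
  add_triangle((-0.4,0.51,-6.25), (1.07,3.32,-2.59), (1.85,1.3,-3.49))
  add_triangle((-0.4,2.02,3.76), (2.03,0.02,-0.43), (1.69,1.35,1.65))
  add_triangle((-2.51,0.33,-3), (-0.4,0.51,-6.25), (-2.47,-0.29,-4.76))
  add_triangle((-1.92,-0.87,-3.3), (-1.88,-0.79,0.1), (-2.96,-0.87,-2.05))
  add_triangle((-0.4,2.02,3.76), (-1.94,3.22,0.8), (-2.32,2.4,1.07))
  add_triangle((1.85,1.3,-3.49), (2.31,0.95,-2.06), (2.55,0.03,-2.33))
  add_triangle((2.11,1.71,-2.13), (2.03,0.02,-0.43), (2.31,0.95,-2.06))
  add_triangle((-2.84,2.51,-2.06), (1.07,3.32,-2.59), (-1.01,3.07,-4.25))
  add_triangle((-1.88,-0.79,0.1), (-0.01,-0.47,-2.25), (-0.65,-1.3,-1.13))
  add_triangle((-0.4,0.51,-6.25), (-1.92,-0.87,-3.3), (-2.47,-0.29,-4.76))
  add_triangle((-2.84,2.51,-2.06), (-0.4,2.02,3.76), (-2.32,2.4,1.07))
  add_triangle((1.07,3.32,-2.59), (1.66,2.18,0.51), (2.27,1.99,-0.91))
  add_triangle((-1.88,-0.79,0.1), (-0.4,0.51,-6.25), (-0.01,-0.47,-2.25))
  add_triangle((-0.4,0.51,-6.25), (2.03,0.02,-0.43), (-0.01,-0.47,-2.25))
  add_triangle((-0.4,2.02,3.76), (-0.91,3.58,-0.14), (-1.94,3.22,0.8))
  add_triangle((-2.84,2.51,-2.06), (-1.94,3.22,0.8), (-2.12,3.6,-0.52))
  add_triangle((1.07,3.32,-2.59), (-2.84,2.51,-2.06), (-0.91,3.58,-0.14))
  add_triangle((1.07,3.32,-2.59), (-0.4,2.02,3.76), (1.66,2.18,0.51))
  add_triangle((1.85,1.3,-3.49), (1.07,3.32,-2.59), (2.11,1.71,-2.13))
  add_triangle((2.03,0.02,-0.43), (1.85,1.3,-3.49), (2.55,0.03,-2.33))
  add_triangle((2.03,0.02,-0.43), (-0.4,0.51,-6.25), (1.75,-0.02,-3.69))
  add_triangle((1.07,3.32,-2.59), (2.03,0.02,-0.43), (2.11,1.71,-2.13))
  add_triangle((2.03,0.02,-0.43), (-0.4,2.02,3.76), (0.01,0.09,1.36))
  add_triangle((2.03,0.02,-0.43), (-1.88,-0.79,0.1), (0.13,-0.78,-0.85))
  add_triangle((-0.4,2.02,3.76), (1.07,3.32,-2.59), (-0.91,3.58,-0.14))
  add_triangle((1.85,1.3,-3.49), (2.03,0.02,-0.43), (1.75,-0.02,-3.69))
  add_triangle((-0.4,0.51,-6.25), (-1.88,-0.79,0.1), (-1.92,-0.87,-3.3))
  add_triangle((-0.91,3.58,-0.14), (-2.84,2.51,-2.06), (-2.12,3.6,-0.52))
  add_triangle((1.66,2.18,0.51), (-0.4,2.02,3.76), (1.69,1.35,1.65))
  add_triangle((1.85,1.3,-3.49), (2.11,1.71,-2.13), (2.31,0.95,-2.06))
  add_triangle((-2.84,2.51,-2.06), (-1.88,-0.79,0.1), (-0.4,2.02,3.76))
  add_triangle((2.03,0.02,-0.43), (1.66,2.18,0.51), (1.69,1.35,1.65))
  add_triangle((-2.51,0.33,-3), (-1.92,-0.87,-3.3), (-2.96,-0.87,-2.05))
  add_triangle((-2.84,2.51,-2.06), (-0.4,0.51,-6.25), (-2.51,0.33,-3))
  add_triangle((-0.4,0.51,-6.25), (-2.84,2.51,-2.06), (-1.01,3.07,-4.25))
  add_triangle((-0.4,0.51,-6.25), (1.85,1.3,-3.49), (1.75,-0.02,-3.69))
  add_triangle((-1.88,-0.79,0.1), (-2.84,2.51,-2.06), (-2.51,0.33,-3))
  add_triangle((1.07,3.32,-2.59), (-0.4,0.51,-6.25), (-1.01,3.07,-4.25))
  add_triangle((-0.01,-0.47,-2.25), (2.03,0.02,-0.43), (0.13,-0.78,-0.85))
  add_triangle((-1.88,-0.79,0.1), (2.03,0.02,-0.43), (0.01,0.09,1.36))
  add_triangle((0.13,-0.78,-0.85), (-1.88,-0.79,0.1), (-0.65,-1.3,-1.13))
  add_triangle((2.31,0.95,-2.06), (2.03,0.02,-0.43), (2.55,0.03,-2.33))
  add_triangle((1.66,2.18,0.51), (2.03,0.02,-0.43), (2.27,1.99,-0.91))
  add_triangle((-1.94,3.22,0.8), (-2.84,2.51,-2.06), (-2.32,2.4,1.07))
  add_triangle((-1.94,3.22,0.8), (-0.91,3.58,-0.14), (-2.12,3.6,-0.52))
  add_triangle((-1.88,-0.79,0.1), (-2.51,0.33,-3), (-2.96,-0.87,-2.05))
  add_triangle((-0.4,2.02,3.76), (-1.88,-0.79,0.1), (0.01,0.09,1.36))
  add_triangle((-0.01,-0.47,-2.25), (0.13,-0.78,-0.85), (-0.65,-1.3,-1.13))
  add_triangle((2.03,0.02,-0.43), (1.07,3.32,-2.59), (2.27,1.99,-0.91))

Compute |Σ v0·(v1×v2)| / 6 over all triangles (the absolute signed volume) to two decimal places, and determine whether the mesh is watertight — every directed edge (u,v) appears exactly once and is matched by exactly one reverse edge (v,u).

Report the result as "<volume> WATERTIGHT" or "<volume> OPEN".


Per-triangle v0·(v1×v2)/6:
  t1: +0.5904
  t2: +5.4071
  t3: +0.2830
  t4: +1.8303
  t5: +0.4422
  t6: +1.7360
  t7: +0.7334
  t8: +0.3697
  t9: +3.6327
  t10: +0.5541
  t11: +1.3622
  t12: -1.5013
  t13: +1.6519
  t14: +1.3935
  t15: +1.3987
  t16: +2.6316
  t17: +1.0784
  t18: +5.4727
  t19: +4.1124
  t20: +1.5053
  t21: -0.7711
  t22: -0.6570
  t23: +0.5338
  t24: +0.8209
  t25: +0.1358
  t26: +4.5506
  t27: +1.4785
  t28: -0.8470
  t29: +0.9122
  t30: +1.7303
  t31: +0.5452
  t32: +5.8543
  t33: +1.0812
  t34: +1.2281
  t35: +5.4144
  t36: +5.8818
  t37: +2.7939
  t38: +2.6768
  t39: +5.8952
  t40: +0.4646
  t41: +0.3465
  t42: +0.0333
  t43: +0.5589
  t44: +0.8878
  t45: +1.5964
  t46: +0.9194
  t47: +0.5907
  t48: +0.8323
  t49: +0.1991
  t50: +1.0928
Σ = +81.4637 → |volume| = 81.46

Directed edges: 150 total, each appears once with its reverse present → watertight.

81.46 WATERTIGHT


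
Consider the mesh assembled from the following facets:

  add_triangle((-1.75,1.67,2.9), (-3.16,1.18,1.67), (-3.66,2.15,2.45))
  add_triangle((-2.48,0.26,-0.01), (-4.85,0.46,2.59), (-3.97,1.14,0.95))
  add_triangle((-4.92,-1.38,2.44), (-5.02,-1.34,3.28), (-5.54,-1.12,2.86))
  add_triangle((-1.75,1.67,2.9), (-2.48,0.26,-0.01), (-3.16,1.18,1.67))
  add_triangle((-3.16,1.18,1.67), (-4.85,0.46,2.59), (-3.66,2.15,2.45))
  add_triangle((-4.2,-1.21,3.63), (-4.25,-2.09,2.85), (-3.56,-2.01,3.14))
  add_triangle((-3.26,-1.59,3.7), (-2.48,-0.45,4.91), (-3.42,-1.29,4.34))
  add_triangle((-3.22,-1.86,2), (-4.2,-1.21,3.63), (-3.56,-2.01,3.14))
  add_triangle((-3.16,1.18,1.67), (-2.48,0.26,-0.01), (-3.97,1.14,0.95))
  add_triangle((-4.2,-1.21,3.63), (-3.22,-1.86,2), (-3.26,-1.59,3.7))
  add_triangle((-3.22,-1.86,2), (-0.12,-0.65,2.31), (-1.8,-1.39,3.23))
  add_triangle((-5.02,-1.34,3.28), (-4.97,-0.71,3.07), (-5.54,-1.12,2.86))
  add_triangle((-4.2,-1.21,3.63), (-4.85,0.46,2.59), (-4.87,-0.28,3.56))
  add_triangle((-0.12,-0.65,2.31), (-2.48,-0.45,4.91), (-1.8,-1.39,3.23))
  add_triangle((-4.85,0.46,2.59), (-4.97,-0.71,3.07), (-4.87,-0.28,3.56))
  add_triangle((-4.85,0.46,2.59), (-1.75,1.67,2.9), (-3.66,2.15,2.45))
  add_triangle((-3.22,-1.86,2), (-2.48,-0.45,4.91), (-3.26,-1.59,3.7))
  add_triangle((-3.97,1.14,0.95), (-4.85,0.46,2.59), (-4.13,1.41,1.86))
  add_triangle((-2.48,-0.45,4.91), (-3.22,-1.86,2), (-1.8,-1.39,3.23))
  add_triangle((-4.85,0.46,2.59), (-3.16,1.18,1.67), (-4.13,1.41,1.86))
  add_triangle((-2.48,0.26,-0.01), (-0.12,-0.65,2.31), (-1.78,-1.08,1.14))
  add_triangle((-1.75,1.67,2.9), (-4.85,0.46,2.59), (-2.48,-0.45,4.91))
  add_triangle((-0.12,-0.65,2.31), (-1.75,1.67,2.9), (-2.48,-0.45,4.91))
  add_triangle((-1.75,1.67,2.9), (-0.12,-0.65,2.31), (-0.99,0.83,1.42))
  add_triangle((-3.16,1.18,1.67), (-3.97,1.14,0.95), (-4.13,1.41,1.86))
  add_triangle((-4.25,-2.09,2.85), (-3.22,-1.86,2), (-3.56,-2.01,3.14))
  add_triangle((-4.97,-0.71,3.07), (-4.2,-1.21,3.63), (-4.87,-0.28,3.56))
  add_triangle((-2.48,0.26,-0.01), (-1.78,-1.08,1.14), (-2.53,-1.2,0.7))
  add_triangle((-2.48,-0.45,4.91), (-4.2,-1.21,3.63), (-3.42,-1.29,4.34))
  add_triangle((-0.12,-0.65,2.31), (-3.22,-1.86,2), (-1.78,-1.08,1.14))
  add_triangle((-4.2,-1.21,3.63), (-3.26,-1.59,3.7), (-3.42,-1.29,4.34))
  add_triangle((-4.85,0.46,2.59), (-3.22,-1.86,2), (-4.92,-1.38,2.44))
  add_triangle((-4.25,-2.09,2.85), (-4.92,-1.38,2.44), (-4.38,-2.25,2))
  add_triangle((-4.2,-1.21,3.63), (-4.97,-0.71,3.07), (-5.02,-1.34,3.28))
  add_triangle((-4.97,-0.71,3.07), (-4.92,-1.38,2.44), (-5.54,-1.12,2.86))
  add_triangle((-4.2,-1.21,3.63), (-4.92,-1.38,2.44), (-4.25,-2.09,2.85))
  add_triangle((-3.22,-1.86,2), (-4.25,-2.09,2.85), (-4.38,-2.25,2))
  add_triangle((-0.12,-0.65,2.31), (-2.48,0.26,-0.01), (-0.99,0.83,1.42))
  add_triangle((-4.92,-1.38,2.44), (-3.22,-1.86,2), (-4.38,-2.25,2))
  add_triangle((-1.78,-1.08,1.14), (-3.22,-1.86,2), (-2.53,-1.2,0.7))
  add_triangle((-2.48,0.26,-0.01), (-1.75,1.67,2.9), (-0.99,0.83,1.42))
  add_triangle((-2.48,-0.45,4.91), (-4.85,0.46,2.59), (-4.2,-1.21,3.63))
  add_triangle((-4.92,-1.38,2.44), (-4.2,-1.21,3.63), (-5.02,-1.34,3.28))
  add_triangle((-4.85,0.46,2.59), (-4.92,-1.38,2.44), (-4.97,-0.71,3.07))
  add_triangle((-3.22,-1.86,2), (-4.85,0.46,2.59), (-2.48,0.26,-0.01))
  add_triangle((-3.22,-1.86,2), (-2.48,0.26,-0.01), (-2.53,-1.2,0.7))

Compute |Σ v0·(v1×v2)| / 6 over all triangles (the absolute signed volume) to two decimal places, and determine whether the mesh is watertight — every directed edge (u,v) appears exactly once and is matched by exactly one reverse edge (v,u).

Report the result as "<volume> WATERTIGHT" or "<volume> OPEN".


Per-triangle v0·(v1×v2)/6:
  t1: -0.5387
  t2: +0.8000
  t3: +0.2749
  t4: +0.0141
  t5: +0.3781
  t6: +0.6055
  t7: +0.2412
  t8: -0.5807
  t9: -0.1645
  t10: +0.9326
  t11: +0.2380
  t12: +0.3388
  t13: -0.4153
  t14: +0.9976
  t15: +0.6667
  t16: +2.2619
  t17: -0.3533
  t18: +0.7499
  t19: +1.7470
  t20: +0.2314
  t21: -0.8954
  t22: +5.4479
  t23: +1.5559
  t24: -0.1198
  t25: +0.0218
  t26: +0.1767
  t27: +0.6354
  t28: -0.3230
  t29: +0.8464
  t30: +0.0514
  t31: +0.4423
  t32: -0.7466
  t33: +0.7485
  t34: +0.4438
  t35: -0.1522
  t36: +1.1197
  t37: +0.1727
  t38: -1.0835
  t39: -0.4727
  t40: +0.0194
  t41: -0.0023
  t42: +3.8933
  t43: +0.1070
  t44: +0.7998
  t45: +2.3300
  t46: +0.5740
Σ = +24.0155 → |volume| = 24.02

Directed edges: 138 total, each appears once with its reverse present → watertight.

24.02 WATERTIGHT


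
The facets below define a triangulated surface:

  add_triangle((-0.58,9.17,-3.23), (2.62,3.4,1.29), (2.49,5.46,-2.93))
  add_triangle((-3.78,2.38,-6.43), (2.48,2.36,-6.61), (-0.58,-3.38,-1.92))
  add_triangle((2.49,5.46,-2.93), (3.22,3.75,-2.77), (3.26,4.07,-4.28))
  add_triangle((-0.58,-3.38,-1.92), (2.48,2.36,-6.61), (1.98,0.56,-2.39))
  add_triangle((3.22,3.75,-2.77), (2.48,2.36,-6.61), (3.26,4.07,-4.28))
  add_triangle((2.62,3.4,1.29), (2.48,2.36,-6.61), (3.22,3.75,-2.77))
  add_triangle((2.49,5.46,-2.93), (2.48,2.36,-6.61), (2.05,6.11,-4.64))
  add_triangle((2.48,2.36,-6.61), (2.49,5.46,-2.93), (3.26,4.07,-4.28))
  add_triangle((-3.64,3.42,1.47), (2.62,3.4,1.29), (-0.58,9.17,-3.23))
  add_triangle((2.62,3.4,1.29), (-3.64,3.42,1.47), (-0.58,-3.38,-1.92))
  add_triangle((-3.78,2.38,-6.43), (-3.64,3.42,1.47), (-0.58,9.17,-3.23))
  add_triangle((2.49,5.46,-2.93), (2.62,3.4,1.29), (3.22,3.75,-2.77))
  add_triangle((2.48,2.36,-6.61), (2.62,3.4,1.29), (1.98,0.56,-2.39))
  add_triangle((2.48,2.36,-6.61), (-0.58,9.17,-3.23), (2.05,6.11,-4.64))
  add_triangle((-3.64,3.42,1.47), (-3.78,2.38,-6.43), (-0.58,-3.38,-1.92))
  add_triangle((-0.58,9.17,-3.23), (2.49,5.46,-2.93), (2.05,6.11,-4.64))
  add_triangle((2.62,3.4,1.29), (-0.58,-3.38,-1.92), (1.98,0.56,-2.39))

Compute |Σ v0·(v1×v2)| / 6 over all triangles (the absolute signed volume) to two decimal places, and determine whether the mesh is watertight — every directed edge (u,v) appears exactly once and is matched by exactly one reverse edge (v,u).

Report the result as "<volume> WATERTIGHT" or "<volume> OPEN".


Per-triangle v0·(v1×v2)/6:
  t1: +15.1420
  t2: +27.8557
  t3: +1.9118
  t4: +5.2721
  t5: +1.0751
  t6: +0.1667
  t7: +5.3198
  t8: +4.1493
  t9: +24.6054
  t10: -2.0695
  t11: +44.0950
  t12: +5.0166
  t13: +5.6103
  t14: +11.5212
  t15: +17.4145
  t16: +7.0317
  t17: +2.4263
Σ = +176.5440 → |volume| = 176.54

Directed edges: 51 total; 3 unmatched, e.g. (-3.78,2.38,-6.43)→(2.48,2.36,-6.61) → open.

176.54 OPEN


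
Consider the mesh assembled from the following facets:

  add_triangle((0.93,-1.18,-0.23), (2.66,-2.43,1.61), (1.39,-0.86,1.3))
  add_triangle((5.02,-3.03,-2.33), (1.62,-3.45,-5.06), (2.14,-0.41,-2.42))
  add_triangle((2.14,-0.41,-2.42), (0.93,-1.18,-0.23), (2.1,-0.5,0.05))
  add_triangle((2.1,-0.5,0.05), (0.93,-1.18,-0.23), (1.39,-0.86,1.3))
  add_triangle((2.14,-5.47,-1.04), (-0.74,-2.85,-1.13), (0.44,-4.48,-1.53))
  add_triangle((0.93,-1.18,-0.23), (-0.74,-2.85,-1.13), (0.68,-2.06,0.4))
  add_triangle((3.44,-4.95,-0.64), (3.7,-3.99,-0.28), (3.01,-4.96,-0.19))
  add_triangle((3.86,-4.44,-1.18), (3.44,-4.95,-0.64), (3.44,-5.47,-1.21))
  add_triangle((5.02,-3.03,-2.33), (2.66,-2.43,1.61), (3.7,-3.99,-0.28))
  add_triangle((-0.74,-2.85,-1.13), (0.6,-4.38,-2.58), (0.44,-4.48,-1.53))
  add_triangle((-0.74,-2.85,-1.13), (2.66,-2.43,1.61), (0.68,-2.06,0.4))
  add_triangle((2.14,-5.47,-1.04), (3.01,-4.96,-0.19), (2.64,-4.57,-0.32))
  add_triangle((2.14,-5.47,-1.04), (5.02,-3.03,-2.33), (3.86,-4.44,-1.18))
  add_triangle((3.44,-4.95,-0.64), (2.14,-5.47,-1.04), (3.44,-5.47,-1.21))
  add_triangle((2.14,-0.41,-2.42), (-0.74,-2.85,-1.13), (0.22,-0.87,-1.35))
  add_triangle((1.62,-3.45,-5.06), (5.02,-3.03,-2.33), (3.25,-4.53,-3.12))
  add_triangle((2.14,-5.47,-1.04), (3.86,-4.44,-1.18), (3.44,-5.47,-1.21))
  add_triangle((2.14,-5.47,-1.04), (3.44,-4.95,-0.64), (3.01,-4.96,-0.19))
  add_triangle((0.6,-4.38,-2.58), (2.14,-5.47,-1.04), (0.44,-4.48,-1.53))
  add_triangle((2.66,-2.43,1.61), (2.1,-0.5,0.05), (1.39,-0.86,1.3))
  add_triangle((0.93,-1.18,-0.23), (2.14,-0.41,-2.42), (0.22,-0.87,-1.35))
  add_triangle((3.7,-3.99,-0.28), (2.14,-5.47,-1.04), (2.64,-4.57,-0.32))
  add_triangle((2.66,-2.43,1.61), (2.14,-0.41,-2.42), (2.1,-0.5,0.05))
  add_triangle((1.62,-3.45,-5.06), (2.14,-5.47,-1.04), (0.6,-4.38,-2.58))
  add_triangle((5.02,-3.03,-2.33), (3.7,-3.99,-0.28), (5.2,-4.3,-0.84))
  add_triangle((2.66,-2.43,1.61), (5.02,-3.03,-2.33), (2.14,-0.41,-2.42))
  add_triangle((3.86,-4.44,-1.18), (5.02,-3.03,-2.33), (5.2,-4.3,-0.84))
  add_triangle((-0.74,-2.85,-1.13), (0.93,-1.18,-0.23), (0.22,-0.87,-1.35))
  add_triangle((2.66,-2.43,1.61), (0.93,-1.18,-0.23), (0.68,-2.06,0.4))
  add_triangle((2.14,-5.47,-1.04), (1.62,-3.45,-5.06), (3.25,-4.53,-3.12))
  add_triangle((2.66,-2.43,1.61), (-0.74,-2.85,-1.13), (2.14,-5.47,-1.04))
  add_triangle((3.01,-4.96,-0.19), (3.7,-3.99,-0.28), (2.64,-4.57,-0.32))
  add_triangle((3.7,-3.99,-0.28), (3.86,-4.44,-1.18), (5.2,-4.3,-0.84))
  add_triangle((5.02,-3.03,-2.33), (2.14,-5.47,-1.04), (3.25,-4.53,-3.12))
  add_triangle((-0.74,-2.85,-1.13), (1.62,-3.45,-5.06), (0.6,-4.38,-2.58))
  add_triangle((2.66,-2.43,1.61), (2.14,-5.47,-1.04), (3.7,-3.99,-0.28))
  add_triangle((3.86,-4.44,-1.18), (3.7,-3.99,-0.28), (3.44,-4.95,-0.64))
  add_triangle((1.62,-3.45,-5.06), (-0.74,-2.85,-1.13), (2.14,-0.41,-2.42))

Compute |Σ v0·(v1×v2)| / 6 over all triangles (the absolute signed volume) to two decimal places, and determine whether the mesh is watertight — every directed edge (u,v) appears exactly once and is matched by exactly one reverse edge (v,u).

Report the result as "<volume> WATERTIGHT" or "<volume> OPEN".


47.12 WATERTIGHT

Per-triangle v0·(v1×v2)/6:
  t1: -0.0769
  t2: +6.1290
  t3: -0.8378
  t4: -0.4717
  t5: +0.4431
  t6: -0.5773
  t7: +0.4302
  t8: +0.5019
  t9: +3.1896
  t10: +0.8455
  t11: +0.4170
  t12: -0.0498
  t13: +2.2206
  t14: +0.5899
  t15: +0.5943
  t16: +5.9241
  t17: +0.0690
  t18: +0.7385
  t19: +1.4024
  t20: +0.5103
  t21: -0.6361
  t22: -0.6986
  t23: +1.4999
  t24: +4.9015
  t25: -0.9162
  t26: +1.1142
  t27: +2.1838
  t28: -0.6406
  t29: -0.5041
  t30: +5.3767
  t31: +2.5875
  t32: -0.1672
  t33: +0.7923
  t34: +5.5333
  t35: +2.0389
  t36: +3.2947
  t37: +0.6142
  t38: -1.2421
Σ = +47.1242 → |volume| = 47.12

Directed edges: 114 total, each appears once with its reverse present → watertight.


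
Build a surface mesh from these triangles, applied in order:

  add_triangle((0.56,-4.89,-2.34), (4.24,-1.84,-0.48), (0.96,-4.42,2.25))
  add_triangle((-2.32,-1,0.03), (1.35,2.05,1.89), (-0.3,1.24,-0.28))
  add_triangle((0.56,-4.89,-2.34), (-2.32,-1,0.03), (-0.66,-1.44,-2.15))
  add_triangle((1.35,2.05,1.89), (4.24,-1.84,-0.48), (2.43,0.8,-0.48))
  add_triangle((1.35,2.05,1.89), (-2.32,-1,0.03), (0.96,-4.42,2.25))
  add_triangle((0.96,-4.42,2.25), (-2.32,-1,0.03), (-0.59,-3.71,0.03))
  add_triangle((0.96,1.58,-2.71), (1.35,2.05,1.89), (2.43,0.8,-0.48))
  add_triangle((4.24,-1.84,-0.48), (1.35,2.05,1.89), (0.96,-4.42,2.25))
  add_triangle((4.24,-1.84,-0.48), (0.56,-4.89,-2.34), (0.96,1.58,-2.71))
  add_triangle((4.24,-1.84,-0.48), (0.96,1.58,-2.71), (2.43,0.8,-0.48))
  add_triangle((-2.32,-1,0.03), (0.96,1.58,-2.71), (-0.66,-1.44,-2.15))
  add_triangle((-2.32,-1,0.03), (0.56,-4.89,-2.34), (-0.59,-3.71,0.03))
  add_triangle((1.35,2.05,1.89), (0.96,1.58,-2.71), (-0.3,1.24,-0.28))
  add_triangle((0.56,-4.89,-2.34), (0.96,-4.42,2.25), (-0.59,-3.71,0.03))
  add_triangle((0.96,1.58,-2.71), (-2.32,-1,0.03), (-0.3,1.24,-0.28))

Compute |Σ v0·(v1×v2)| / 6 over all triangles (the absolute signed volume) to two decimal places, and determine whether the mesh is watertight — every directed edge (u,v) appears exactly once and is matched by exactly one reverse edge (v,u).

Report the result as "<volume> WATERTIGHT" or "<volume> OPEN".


69.75 OPEN

Per-triangle v0·(v1×v2)/6:
  t1: +14.1863
  t2: +1.1711
  t3: +3.2405
  t4: +3.0589
  t5: +4.8495
  t6: +2.9812
  t7: +2.7429
  t8: +10.1727
  t9: +11.7545
  t10: +3.1200
  t11: +2.1786
  t12: +3.1614
  t13: +1.5505
  t14: +4.2782
  t15: +1.3003
Σ = +69.7465 → |volume| = 69.75

Directed edges: 45 total; 3 unmatched, e.g. (-0.66,-1.44,-2.15)→(0.56,-4.89,-2.34) → open.


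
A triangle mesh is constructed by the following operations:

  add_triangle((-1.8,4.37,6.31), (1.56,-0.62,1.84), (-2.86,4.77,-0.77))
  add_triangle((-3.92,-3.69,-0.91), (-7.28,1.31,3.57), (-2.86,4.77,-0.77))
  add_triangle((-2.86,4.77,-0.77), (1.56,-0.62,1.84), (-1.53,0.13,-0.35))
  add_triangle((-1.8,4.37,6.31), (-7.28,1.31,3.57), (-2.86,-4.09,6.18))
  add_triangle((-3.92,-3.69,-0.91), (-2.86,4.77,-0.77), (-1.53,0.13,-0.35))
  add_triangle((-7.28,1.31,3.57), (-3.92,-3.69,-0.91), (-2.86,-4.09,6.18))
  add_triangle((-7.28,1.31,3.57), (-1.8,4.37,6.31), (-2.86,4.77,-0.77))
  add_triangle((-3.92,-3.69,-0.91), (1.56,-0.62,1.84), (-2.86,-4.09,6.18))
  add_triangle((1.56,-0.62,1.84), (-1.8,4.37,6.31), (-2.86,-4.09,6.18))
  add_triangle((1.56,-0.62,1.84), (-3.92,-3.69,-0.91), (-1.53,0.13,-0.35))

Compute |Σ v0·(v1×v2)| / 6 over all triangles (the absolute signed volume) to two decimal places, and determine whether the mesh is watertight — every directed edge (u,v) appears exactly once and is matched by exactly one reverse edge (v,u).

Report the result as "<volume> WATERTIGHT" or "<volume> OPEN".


190.64 WATERTIGHT

Per-triangle v0·(v1×v2)/6:
  t1: +5.4928
  t2: +26.2098
  t3: -1.6977
  t4: +53.7762
  t5: -0.1341
  t6: +41.3027
  t7: +38.6875
  t8: +7.9887
  t9: +20.5376
  t10: -1.5232
Σ = +190.6402 → |volume| = 190.64

Directed edges: 30 total, each appears once with its reverse present → watertight.


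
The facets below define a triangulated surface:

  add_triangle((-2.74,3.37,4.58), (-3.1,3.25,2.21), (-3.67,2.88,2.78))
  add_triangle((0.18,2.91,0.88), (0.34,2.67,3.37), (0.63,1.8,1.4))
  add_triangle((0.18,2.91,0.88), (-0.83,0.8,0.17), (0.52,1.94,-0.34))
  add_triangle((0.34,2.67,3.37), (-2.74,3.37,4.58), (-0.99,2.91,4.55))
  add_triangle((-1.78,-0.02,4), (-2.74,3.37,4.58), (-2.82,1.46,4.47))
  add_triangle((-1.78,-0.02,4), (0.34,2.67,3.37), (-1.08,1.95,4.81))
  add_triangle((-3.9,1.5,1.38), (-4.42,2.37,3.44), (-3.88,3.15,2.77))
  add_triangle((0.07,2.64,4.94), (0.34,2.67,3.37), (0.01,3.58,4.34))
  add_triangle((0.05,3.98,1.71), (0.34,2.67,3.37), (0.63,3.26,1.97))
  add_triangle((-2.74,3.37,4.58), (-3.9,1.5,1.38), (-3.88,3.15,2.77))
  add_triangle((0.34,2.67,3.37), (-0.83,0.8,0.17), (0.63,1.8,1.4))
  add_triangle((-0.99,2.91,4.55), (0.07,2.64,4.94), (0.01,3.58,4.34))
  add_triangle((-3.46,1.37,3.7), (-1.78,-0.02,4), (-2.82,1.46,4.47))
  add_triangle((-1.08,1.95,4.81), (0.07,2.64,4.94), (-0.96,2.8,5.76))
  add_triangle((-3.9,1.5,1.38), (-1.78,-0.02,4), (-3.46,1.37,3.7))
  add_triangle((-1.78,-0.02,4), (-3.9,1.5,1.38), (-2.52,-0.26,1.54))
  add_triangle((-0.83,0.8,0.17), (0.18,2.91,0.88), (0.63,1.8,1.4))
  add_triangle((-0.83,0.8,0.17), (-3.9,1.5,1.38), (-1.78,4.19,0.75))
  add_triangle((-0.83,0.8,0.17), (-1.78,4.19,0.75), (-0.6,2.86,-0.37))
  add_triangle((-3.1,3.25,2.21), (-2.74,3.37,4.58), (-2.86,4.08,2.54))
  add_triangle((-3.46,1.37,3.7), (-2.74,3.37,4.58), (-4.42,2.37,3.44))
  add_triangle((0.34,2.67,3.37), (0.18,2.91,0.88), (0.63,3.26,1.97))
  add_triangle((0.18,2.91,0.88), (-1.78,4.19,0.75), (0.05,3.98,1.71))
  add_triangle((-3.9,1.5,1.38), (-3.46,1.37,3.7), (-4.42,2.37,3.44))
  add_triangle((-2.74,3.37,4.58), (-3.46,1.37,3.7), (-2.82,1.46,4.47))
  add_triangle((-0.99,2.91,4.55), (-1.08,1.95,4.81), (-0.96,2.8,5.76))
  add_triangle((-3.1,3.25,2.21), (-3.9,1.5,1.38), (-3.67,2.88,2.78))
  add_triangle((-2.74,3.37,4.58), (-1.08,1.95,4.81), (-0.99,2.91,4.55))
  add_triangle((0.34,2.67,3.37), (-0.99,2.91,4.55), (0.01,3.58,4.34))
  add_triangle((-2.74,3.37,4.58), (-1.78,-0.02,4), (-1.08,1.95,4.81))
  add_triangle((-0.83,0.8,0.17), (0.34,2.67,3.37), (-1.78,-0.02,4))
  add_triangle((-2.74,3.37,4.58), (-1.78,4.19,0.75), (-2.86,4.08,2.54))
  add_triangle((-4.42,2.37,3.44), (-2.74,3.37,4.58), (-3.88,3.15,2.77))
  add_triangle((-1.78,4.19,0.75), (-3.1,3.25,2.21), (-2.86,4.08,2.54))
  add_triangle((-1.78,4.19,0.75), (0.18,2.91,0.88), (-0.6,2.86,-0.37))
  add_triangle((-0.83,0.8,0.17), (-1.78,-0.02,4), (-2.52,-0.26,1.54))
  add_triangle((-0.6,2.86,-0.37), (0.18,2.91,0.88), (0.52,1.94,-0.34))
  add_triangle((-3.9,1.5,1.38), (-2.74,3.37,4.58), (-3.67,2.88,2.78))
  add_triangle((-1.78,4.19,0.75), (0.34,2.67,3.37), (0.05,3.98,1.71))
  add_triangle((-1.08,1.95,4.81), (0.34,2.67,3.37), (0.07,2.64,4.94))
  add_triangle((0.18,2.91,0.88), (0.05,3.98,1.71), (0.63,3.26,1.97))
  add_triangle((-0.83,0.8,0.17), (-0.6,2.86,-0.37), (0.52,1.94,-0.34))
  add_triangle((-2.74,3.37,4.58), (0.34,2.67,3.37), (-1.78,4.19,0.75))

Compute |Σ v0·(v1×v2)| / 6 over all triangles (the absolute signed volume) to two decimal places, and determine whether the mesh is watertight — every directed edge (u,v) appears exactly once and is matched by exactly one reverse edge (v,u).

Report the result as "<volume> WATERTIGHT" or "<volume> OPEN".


Per-triangle v0·(v1×v2)/6:
  t1: +1.3552
  t2: +0.5721
  t3: -0.4092
  t4: +1.0392
  t5: +1.1857
  t6: +0.5215
  t7: +1.4130
  t8: +0.3402
  t9: +0.7528
  t10: -1.7870
  t11: -0.5113
  t12: +1.0742
  t13: +1.0231
  t14: +0.2692
  t15: +1.2198
  t16: +2.3958
  t17: -0.3469
  t18: +0.3194
  t19: +0.2904
  t20: +1.3391
  t21: +2.2852
  t22: -0.4489
  t23: +0.5501
  t24: +1.0303
  t25: +1.5898
  t26: +0.2729
  t27: +0.9189
  t28: +1.5003
  t29: -0.2821
  t30: +3.3224
  t31: -2.3334
  t32: +1.4756
  t33: +2.2781
  t34: +0.8917
  t35: +1.0265
  t36: -1.1064
  t37: +0.5887
  t38: +1.2160
  t39: +2.4887
  t40: -0.6722
  t41: +0.1989
  t42: -0.0928
  t43: +6.7366
Σ = +35.4907 → |volume| = 35.49

Directed edges: 129 total; 9 unmatched, e.g. (-0.99,2.91,4.55)→(0.07,2.64,4.94) → open.

35.49 OPEN


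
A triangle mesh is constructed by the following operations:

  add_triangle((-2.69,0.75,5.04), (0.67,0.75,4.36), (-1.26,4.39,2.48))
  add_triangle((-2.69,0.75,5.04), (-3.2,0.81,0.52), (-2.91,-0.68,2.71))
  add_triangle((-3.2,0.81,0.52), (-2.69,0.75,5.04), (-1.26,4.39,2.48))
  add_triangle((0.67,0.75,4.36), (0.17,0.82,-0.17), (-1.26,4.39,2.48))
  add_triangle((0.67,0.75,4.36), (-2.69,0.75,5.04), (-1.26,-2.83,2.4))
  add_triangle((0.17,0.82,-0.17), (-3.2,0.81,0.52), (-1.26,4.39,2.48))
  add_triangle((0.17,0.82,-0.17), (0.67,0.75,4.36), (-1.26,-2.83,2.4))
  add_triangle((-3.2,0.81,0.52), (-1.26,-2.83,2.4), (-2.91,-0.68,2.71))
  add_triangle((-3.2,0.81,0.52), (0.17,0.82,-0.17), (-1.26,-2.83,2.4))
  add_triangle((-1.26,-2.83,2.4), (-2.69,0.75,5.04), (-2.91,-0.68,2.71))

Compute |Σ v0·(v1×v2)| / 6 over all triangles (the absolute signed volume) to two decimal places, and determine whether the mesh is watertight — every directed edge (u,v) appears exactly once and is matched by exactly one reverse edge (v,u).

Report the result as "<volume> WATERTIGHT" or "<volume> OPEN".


39.27 WATERTIGHT

Per-triangle v0·(v1×v2)/6:
  t1: +10.1175
  t2: +3.5600
  t3: +9.9101
  t4: +1.5776
  t5: +8.0255
  t6: +1.3564
  t7: -0.5430
  t8: +2.0986
  t9: -0.7713
  t10: +3.9374
Σ = +39.2687 → |volume| = 39.27

Directed edges: 30 total, each appears once with its reverse present → watertight.


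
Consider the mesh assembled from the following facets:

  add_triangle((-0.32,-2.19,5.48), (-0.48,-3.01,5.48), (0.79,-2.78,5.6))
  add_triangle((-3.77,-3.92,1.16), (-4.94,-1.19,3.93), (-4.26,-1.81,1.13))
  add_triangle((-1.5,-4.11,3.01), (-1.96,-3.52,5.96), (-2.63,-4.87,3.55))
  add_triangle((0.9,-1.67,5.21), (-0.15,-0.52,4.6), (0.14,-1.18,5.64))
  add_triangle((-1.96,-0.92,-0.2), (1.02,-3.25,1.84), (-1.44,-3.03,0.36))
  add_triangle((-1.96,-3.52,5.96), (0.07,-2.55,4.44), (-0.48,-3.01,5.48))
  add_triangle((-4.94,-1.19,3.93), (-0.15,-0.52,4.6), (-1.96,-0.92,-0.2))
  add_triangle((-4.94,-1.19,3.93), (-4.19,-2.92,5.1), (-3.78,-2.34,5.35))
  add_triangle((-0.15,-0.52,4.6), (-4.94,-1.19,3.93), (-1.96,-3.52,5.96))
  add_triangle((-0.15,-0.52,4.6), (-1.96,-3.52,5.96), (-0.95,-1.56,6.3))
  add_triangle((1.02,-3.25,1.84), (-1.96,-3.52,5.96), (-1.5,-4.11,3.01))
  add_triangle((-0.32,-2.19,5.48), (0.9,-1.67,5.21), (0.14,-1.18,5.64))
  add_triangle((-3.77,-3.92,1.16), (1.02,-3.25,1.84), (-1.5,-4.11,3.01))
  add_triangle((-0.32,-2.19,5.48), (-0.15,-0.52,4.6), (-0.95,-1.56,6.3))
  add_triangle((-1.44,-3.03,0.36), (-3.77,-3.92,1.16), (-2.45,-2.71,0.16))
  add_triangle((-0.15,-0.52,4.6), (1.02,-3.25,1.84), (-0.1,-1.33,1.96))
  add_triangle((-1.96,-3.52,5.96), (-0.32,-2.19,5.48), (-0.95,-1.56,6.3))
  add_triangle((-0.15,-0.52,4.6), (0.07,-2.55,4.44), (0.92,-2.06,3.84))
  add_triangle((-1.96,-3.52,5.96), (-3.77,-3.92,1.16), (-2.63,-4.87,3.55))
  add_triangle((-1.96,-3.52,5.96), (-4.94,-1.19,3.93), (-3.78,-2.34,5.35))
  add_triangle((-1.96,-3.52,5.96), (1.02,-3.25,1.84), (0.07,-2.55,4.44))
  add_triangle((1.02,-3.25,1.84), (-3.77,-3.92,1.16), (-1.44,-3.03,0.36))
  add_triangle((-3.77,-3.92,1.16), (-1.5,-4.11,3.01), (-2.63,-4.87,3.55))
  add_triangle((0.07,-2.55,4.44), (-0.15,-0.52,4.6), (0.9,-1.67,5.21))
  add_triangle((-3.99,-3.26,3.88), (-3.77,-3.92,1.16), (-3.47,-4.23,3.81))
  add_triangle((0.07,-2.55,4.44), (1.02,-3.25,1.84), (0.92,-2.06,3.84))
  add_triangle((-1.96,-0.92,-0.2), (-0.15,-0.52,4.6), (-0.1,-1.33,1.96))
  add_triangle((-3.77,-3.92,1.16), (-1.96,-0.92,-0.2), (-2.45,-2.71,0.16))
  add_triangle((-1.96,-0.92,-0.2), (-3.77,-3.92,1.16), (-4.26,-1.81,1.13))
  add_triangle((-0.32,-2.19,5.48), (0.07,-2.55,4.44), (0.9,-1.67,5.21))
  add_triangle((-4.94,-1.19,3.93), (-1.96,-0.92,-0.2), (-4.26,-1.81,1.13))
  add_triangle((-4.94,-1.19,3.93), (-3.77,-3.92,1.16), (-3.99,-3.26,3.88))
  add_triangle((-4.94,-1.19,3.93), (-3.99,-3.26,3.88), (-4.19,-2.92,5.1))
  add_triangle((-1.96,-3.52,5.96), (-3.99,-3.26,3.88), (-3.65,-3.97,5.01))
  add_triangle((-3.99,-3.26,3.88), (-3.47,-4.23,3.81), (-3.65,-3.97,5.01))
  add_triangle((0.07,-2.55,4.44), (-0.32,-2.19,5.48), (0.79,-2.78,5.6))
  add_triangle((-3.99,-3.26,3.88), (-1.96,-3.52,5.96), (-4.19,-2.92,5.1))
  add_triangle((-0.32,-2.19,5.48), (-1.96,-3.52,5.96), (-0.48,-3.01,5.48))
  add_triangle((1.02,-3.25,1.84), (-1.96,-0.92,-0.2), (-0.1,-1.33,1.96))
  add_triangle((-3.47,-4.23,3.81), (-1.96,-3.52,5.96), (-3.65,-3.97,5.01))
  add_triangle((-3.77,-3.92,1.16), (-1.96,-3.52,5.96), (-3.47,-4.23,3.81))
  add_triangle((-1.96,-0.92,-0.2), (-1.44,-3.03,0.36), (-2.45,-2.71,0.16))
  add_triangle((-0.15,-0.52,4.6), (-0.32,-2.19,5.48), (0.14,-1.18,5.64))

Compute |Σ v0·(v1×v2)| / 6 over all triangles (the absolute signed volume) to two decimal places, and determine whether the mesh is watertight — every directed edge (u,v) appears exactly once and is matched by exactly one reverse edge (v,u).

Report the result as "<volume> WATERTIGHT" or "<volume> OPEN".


Per-triangle v0·(v1×v2)/6:
  t1: +0.9158
  t2: +4.4149
  t3: +1.9830
  t4: +0.1765
  t5: -0.7174
  t6: +0.2494
  t7: -2.3530
  t8: +1.6064
  t9: +9.4906
  t10: -0.4771
  t11: +4.8611
  t12: +1.0045
  t13: +3.4510
  t14: +0.8047
  t15: +0.5634
  t16: -1.0019
  t17: +2.0151
  t18: +1.3735
  t19: +4.6353
  t20: -0.6999
  t21: +3.4047
  t22: +2.2993
  t23: +0.9726
  t24: -1.5019
  t25: +2.5679
  t26: +1.5015
  t27: -1.6451
  t28: +0.4992
  t29: +1.1948
  t30: +0.9770
  t31: +0.3023
  t32: +5.2312
  t33: +2.2335
  t34: +0.7995
  t35: +1.0687
  t36: -0.6283
  t37: +2.6656
  t38: +1.0409
  t39: -1.6723
  t40: +1.7113
  t41: +0.4602
  t42: +0.0570
  t43: +0.4488
Σ = +56.2843 → |volume| = 56.28

Directed edges: 129 total; 9 unmatched, e.g. (-0.48,-3.01,5.48)→(0.79,-2.78,5.6) → open.

56.28 OPEN
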